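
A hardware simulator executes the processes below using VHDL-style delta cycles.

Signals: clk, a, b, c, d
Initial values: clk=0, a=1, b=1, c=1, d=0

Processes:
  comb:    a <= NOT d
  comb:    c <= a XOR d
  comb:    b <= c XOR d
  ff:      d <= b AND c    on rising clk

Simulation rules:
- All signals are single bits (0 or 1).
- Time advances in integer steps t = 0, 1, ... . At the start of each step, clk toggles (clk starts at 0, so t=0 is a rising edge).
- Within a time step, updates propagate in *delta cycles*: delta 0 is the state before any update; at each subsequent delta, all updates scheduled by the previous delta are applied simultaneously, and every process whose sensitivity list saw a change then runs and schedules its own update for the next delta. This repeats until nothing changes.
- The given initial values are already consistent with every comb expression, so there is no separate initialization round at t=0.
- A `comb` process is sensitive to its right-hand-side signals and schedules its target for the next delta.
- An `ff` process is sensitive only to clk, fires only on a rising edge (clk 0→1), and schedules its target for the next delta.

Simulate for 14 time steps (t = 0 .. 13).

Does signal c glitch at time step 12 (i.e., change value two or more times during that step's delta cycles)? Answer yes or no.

yes

t0.Δ0 c=1 d=0 clk=0 a=1 b=1
t0.Δ1 c=1 d=0 clk=1 a=1 b=1
t0.Δ2 c=1 d=1 clk=1 a=1 b=1
t0.Δ3 c=0 d=1 clk=1 a=0 b=0
t0.Δ4 c=1 d=1 clk=1 a=0 b=1
t0.Δ5 c=1 d=1 clk=1 a=0 b=0
t1.Δ0 c=1 d=1 clk=1 a=0 b=0
t1.Δ1 c=1 d=1 clk=0 a=0 b=0
t2.Δ0 c=1 d=1 clk=0 a=0 b=0
t2.Δ1 c=1 d=1 clk=1 a=0 b=0
t2.Δ2 c=1 d=0 clk=1 a=0 b=0
t2.Δ3 c=0 d=0 clk=1 a=1 b=1
t2.Δ4 c=1 d=0 clk=1 a=1 b=0
t2.Δ5 c=1 d=0 clk=1 a=1 b=1
t3.Δ0 c=1 d=0 clk=1 a=1 b=1
t3.Δ1 c=1 d=0 clk=0 a=1 b=1
t4.Δ0 c=1 d=0 clk=0 a=1 b=1
t4.Δ1 c=1 d=0 clk=1 a=1 b=1
t4.Δ2 c=1 d=1 clk=1 a=1 b=1
t4.Δ3 c=0 d=1 clk=1 a=0 b=0
t4.Δ4 c=1 d=1 clk=1 a=0 b=1
t4.Δ5 c=1 d=1 clk=1 a=0 b=0
t5.Δ0 c=1 d=1 clk=1 a=0 b=0
t5.Δ1 c=1 d=1 clk=0 a=0 b=0
t6.Δ0 c=1 d=1 clk=0 a=0 b=0
t6.Δ1 c=1 d=1 clk=1 a=0 b=0
t6.Δ2 c=1 d=0 clk=1 a=0 b=0
t6.Δ3 c=0 d=0 clk=1 a=1 b=1
t6.Δ4 c=1 d=0 clk=1 a=1 b=0
t6.Δ5 c=1 d=0 clk=1 a=1 b=1
t7.Δ0 c=1 d=0 clk=1 a=1 b=1
t7.Δ1 c=1 d=0 clk=0 a=1 b=1
t8.Δ0 c=1 d=0 clk=0 a=1 b=1
t8.Δ1 c=1 d=0 clk=1 a=1 b=1
t8.Δ2 c=1 d=1 clk=1 a=1 b=1
t8.Δ3 c=0 d=1 clk=1 a=0 b=0
t8.Δ4 c=1 d=1 clk=1 a=0 b=1
t8.Δ5 c=1 d=1 clk=1 a=0 b=0
t9.Δ0 c=1 d=1 clk=1 a=0 b=0
t9.Δ1 c=1 d=1 clk=0 a=0 b=0
t10.Δ0 c=1 d=1 clk=0 a=0 b=0
t10.Δ1 c=1 d=1 clk=1 a=0 b=0
t10.Δ2 c=1 d=0 clk=1 a=0 b=0
t10.Δ3 c=0 d=0 clk=1 a=1 b=1
t10.Δ4 c=1 d=0 clk=1 a=1 b=0
t10.Δ5 c=1 d=0 clk=1 a=1 b=1
t11.Δ0 c=1 d=0 clk=1 a=1 b=1
t11.Δ1 c=1 d=0 clk=0 a=1 b=1
t12.Δ0 c=1 d=0 clk=0 a=1 b=1
t12.Δ1 c=1 d=0 clk=1 a=1 b=1
t12.Δ2 c=1 d=1 clk=1 a=1 b=1
t12.Δ3 c=0 d=1 clk=1 a=0 b=0
t12.Δ4 c=1 d=1 clk=1 a=0 b=1
t12.Δ5 c=1 d=1 clk=1 a=0 b=0
t13.Δ0 c=1 d=1 clk=1 a=0 b=0
t13.Δ1 c=1 d=1 clk=0 a=0 b=0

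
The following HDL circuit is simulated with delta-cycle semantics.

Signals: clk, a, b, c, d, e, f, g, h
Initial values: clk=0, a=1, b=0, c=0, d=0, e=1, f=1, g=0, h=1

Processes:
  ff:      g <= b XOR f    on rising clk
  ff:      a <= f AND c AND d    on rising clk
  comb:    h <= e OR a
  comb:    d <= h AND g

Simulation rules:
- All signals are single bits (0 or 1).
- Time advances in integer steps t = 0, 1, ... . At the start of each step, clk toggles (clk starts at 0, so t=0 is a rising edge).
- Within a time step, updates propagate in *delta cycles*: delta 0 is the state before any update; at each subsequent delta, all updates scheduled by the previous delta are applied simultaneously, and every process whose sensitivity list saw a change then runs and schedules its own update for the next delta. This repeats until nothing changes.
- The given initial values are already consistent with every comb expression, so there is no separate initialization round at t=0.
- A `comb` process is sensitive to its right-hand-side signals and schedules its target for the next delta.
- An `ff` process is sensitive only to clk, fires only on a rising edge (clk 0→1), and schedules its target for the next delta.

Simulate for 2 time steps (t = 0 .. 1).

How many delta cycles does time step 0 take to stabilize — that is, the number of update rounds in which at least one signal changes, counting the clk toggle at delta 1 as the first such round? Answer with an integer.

[bits: h,c,b,clk,e,f,d,a,g]
t=0: Δ0=100011010 Δ1=100111010 Δ2=100111001 Δ3=100111101 | 3Δ
t=1: Δ0=100111101 Δ1=100011101 | 1Δ

3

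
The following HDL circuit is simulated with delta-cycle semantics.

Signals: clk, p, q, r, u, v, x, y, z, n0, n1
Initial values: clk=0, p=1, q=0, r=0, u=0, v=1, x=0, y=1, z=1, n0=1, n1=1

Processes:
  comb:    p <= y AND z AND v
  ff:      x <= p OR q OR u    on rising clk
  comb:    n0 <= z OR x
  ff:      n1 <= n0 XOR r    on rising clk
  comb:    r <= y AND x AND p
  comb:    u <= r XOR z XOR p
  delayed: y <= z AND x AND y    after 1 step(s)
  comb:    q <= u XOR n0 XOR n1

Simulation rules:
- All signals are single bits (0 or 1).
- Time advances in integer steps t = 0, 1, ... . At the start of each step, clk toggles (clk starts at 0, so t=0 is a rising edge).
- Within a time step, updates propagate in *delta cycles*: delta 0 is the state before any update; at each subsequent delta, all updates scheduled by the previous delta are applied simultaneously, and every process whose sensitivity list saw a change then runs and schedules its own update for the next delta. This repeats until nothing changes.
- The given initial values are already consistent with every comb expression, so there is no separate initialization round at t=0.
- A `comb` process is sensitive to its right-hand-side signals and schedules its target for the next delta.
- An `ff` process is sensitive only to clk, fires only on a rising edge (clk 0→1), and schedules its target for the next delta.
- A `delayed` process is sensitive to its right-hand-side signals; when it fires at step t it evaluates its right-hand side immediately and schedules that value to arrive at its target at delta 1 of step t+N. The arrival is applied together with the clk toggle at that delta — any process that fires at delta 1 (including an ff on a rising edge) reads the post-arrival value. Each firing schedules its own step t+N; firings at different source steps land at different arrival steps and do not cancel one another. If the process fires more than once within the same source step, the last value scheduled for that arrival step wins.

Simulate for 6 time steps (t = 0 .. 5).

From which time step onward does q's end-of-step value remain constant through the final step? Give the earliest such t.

t=0 Δ0: x=0 p=1 z=1 y=1 n0=1 q=0 v=1 u=0 n1=1 clk=0 r=0
  Δ1: clk:0→1
  Δ2: x:0→1
  Δ3: r:0→1
  Δ4: u:0→1
  Δ5: q:0→1
  (5Δ to stable)
t=1 Δ0: x=1 p=1 z=1 y=1 n0=1 q=1 v=1 u=1 n1=1 clk=1 r=1
  Δ1: clk:1→0
  (1Δ to stable)
t=2 Δ0: x=1 p=1 z=1 y=1 n0=1 q=1 v=1 u=1 n1=1 clk=0 r=1
  Δ1: clk:0→1
  Δ2: n1:1→0
  Δ3: q:1→0
  (3Δ to stable)
t=3 Δ0: x=1 p=1 z=1 y=1 n0=1 q=0 v=1 u=1 n1=0 clk=1 r=1
  Δ1: clk:1→0
  (1Δ to stable)
t=4 Δ0: x=1 p=1 z=1 y=1 n0=1 q=0 v=1 u=1 n1=0 clk=0 r=1
  Δ1: clk:0→1
  (1Δ to stable)
t=5 Δ0: x=1 p=1 z=1 y=1 n0=1 q=0 v=1 u=1 n1=0 clk=1 r=1
  Δ1: clk:1→0
  (1Δ to stable)

2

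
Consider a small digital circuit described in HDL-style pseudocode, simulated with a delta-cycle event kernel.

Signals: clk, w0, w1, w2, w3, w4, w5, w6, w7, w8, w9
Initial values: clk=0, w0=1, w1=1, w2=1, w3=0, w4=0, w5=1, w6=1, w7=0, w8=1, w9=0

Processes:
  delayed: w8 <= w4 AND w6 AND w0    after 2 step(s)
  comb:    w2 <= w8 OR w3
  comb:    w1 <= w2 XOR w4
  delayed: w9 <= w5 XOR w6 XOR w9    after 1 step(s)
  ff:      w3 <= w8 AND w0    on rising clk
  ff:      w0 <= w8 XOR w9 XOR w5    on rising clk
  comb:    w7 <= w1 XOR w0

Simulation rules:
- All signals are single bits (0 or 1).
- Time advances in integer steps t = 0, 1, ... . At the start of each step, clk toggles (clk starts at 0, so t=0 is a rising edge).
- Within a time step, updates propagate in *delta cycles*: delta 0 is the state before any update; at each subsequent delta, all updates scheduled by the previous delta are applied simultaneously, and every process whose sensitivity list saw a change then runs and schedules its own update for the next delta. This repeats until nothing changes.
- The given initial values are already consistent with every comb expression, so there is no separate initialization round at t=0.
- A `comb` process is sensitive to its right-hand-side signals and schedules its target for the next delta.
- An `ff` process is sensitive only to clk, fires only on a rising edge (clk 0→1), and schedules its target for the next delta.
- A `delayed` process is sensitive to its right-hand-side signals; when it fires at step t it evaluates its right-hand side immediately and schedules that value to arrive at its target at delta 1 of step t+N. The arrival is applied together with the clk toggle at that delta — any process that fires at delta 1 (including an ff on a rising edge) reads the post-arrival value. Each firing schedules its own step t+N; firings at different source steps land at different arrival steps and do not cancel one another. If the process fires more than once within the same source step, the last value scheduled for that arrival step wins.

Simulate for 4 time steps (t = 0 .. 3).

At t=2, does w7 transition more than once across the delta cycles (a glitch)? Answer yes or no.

yes

t=0 Δ0: w1=1 w0=1 w2=1 w3=0 w9=0 w8=1 w4=0 clk=0 w7=0 w5=1 w6=1
  Δ1: clk:0→1
  Δ2: w0:1→0, w3:0→1
  Δ3: w7:0→1
  (3Δ to stable)
t=1 Δ0: w1=1 w0=0 w2=1 w3=1 w9=0 w8=1 w4=0 clk=1 w7=1 w5=1 w6=1
  Δ1: clk:1→0
  (1Δ to stable)
t=2 Δ0: w1=1 w0=0 w2=1 w3=1 w9=0 w8=1 w4=0 clk=0 w7=1 w5=1 w6=1
  Δ1: w8:1→0, clk:0→1
  Δ2: w0:0→1, w3:1→0
  Δ3: w2:1→0, w7:1→0
  Δ4: w1:1→0
  Δ5: w7:0→1
  (5Δ to stable)
t=3 Δ0: w1=0 w0=1 w2=0 w3=0 w9=0 w8=0 w4=0 clk=1 w7=1 w5=1 w6=1
  Δ1: clk:1→0
  (1Δ to stable)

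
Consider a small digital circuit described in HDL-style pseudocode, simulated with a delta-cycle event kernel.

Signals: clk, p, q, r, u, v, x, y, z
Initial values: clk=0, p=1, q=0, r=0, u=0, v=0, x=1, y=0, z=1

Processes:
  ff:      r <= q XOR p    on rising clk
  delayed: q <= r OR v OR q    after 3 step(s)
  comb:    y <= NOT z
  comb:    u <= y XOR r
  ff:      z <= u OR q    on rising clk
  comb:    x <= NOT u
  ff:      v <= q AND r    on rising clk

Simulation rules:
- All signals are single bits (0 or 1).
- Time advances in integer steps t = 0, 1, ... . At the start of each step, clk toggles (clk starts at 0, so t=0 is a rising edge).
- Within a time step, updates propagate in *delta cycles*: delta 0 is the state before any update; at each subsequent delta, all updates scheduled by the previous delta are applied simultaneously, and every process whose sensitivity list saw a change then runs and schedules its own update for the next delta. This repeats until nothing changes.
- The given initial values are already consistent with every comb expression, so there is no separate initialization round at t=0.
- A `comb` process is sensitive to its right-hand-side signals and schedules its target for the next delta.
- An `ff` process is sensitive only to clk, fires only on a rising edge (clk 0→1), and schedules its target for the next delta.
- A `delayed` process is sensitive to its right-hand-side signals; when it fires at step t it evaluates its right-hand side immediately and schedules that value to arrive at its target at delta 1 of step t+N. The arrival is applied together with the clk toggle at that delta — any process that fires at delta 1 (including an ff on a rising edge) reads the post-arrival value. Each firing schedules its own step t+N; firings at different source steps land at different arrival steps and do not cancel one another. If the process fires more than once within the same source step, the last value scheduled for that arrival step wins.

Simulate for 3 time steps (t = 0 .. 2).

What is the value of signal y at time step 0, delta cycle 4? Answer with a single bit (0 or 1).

1

[bits: q,u,v,z,r,clk,x,y,p]
t=0: Δ0=000100101 Δ1=000101101 Δ2=000011101 Δ3=010011111 Δ4=000011011 Δ5=000011111 | 5Δ
t=1: Δ0=000011111 Δ1=000010111 | 1Δ
t=2: Δ0=000010111 Δ1=000011111 | 1Δ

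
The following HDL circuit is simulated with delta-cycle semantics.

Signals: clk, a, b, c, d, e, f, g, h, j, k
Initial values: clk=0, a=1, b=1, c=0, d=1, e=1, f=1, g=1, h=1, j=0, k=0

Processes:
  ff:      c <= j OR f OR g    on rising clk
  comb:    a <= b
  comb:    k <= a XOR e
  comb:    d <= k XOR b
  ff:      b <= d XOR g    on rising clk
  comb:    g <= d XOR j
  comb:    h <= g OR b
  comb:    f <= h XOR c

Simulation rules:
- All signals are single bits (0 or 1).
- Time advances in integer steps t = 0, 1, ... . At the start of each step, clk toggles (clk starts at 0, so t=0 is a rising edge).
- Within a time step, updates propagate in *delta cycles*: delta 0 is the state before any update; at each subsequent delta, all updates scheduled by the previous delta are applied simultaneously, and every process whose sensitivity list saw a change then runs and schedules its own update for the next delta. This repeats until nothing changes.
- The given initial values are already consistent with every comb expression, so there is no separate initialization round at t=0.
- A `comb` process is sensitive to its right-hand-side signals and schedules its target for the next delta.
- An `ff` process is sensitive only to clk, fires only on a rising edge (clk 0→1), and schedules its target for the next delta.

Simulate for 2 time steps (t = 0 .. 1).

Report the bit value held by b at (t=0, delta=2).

0

t0.Δ0 b=1 g=1 a=1 f=1 clk=0 c=0 h=1 k=0 j=0 d=1 e=1
t0.Δ1 b=1 g=1 a=1 f=1 clk=1 c=0 h=1 k=0 j=0 d=1 e=1
t0.Δ2 b=0 g=1 a=1 f=1 clk=1 c=1 h=1 k=0 j=0 d=1 e=1
t0.Δ3 b=0 g=1 a=0 f=0 clk=1 c=1 h=1 k=0 j=0 d=0 e=1
t0.Δ4 b=0 g=0 a=0 f=0 clk=1 c=1 h=1 k=1 j=0 d=0 e=1
t0.Δ5 b=0 g=0 a=0 f=0 clk=1 c=1 h=0 k=1 j=0 d=1 e=1
t0.Δ6 b=0 g=1 a=0 f=1 clk=1 c=1 h=0 k=1 j=0 d=1 e=1
t0.Δ7 b=0 g=1 a=0 f=1 clk=1 c=1 h=1 k=1 j=0 d=1 e=1
t0.Δ8 b=0 g=1 a=0 f=0 clk=1 c=1 h=1 k=1 j=0 d=1 e=1
t1.Δ0 b=0 g=1 a=0 f=0 clk=1 c=1 h=1 k=1 j=0 d=1 e=1
t1.Δ1 b=0 g=1 a=0 f=0 clk=0 c=1 h=1 k=1 j=0 d=1 e=1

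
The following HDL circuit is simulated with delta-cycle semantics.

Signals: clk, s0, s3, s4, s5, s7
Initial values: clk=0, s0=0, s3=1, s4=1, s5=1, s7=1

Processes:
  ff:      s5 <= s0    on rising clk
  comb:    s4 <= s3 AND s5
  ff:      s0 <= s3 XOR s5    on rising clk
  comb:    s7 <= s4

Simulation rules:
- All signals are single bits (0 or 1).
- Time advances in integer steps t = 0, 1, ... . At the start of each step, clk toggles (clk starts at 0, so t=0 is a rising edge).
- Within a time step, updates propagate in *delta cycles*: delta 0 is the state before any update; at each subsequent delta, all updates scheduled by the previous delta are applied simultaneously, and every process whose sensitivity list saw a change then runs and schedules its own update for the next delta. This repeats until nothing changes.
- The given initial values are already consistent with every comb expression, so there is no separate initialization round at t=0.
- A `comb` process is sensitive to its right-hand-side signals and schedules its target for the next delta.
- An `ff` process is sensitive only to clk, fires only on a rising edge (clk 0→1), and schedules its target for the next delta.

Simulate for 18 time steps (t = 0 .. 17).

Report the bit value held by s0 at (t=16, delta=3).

0

[bits: s0,s7,clk,s4,s3,s5]
t=0: Δ0=010111 Δ1=011111 Δ2=011110 Δ3=011010 Δ4=001010 | 4Δ
t=1: Δ0=001010 Δ1=000010 | 1Δ
t=2: Δ0=000010 Δ1=001010 Δ2=101010 | 2Δ
t=3: Δ0=101010 Δ1=100010 | 1Δ
t=4: Δ0=100010 Δ1=101010 Δ2=101011 Δ3=101111 Δ4=111111 | 4Δ
t=5: Δ0=111111 Δ1=110111 | 1Δ
t=6: Δ0=110111 Δ1=111111 Δ2=011111 | 2Δ
t=7: Δ0=011111 Δ1=010111 | 1Δ
t=8: Δ0=010111 Δ1=011111 Δ2=011110 Δ3=011010 Δ4=001010 | 4Δ
t=9: Δ0=001010 Δ1=000010 | 1Δ
t=10: Δ0=000010 Δ1=001010 Δ2=101010 | 2Δ
t=11: Δ0=101010 Δ1=100010 | 1Δ
t=12: Δ0=100010 Δ1=101010 Δ2=101011 Δ3=101111 Δ4=111111 | 4Δ
t=13: Δ0=111111 Δ1=110111 | 1Δ
t=14: Δ0=110111 Δ1=111111 Δ2=011111 | 2Δ
t=15: Δ0=011111 Δ1=010111 | 1Δ
t=16: Δ0=010111 Δ1=011111 Δ2=011110 Δ3=011010 Δ4=001010 | 4Δ
t=17: Δ0=001010 Δ1=000010 | 1Δ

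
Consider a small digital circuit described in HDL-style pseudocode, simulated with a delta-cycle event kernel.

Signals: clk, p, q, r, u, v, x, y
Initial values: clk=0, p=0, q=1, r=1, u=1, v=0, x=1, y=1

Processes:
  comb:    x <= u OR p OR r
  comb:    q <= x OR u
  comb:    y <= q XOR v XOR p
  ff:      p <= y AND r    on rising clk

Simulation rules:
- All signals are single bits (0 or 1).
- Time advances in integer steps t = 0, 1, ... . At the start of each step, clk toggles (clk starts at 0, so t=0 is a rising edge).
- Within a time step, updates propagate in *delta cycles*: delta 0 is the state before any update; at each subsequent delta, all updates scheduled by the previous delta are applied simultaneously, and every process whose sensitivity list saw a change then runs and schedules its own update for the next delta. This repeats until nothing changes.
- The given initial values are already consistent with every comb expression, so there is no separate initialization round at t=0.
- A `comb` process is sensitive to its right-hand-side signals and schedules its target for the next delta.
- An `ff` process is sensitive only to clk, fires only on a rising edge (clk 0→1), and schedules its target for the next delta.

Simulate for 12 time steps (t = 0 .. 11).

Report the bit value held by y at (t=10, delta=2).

0

t0.Δ0 q=1 v=0 r=1 x=1 u=1 p=0 y=1 clk=0
t0.Δ1 q=1 v=0 r=1 x=1 u=1 p=0 y=1 clk=1
t0.Δ2 q=1 v=0 r=1 x=1 u=1 p=1 y=1 clk=1
t0.Δ3 q=1 v=0 r=1 x=1 u=1 p=1 y=0 clk=1
t1.Δ0 q=1 v=0 r=1 x=1 u=1 p=1 y=0 clk=1
t1.Δ1 q=1 v=0 r=1 x=1 u=1 p=1 y=0 clk=0
t2.Δ0 q=1 v=0 r=1 x=1 u=1 p=1 y=0 clk=0
t2.Δ1 q=1 v=0 r=1 x=1 u=1 p=1 y=0 clk=1
t2.Δ2 q=1 v=0 r=1 x=1 u=1 p=0 y=0 clk=1
t2.Δ3 q=1 v=0 r=1 x=1 u=1 p=0 y=1 clk=1
t3.Δ0 q=1 v=0 r=1 x=1 u=1 p=0 y=1 clk=1
t3.Δ1 q=1 v=0 r=1 x=1 u=1 p=0 y=1 clk=0
t4.Δ0 q=1 v=0 r=1 x=1 u=1 p=0 y=1 clk=0
t4.Δ1 q=1 v=0 r=1 x=1 u=1 p=0 y=1 clk=1
t4.Δ2 q=1 v=0 r=1 x=1 u=1 p=1 y=1 clk=1
t4.Δ3 q=1 v=0 r=1 x=1 u=1 p=1 y=0 clk=1
t5.Δ0 q=1 v=0 r=1 x=1 u=1 p=1 y=0 clk=1
t5.Δ1 q=1 v=0 r=1 x=1 u=1 p=1 y=0 clk=0
t6.Δ0 q=1 v=0 r=1 x=1 u=1 p=1 y=0 clk=0
t6.Δ1 q=1 v=0 r=1 x=1 u=1 p=1 y=0 clk=1
t6.Δ2 q=1 v=0 r=1 x=1 u=1 p=0 y=0 clk=1
t6.Δ3 q=1 v=0 r=1 x=1 u=1 p=0 y=1 clk=1
t7.Δ0 q=1 v=0 r=1 x=1 u=1 p=0 y=1 clk=1
t7.Δ1 q=1 v=0 r=1 x=1 u=1 p=0 y=1 clk=0
t8.Δ0 q=1 v=0 r=1 x=1 u=1 p=0 y=1 clk=0
t8.Δ1 q=1 v=0 r=1 x=1 u=1 p=0 y=1 clk=1
t8.Δ2 q=1 v=0 r=1 x=1 u=1 p=1 y=1 clk=1
t8.Δ3 q=1 v=0 r=1 x=1 u=1 p=1 y=0 clk=1
t9.Δ0 q=1 v=0 r=1 x=1 u=1 p=1 y=0 clk=1
t9.Δ1 q=1 v=0 r=1 x=1 u=1 p=1 y=0 clk=0
t10.Δ0 q=1 v=0 r=1 x=1 u=1 p=1 y=0 clk=0
t10.Δ1 q=1 v=0 r=1 x=1 u=1 p=1 y=0 clk=1
t10.Δ2 q=1 v=0 r=1 x=1 u=1 p=0 y=0 clk=1
t10.Δ3 q=1 v=0 r=1 x=1 u=1 p=0 y=1 clk=1
t11.Δ0 q=1 v=0 r=1 x=1 u=1 p=0 y=1 clk=1
t11.Δ1 q=1 v=0 r=1 x=1 u=1 p=0 y=1 clk=0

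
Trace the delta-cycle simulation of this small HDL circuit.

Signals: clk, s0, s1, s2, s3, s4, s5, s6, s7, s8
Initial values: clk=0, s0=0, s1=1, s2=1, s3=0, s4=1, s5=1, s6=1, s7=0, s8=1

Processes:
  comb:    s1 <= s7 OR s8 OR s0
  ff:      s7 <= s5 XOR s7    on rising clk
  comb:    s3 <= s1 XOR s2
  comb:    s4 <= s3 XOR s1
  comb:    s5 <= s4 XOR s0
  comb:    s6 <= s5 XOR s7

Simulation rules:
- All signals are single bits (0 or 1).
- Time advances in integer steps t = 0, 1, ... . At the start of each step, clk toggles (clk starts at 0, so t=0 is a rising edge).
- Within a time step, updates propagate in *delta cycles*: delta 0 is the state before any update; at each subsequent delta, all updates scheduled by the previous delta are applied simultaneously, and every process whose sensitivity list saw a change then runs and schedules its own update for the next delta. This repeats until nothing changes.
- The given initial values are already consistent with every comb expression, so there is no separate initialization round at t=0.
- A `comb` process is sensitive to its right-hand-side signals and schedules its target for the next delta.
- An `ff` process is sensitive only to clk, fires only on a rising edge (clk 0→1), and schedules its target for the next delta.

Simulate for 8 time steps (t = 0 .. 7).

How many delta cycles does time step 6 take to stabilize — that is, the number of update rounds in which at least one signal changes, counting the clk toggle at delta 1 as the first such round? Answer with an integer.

3

t=0 Δ0: s1=1 s5=1 s7=0 clk=0 s0=0 s3=0 s8=1 s2=1 s6=1 s4=1
  Δ1: clk:0→1
  Δ2: s7:0→1
  Δ3: s6:1→0
  (3Δ to stable)
t=1 Δ0: s1=1 s5=1 s7=1 clk=1 s0=0 s3=0 s8=1 s2=1 s6=0 s4=1
  Δ1: clk:1→0
  (1Δ to stable)
t=2 Δ0: s1=1 s5=1 s7=1 clk=0 s0=0 s3=0 s8=1 s2=1 s6=0 s4=1
  Δ1: clk:0→1
  Δ2: s7:1→0
  Δ3: s6:0→1
  (3Δ to stable)
t=3 Δ0: s1=1 s5=1 s7=0 clk=1 s0=0 s3=0 s8=1 s2=1 s6=1 s4=1
  Δ1: clk:1→0
  (1Δ to stable)
t=4 Δ0: s1=1 s5=1 s7=0 clk=0 s0=0 s3=0 s8=1 s2=1 s6=1 s4=1
  Δ1: clk:0→1
  Δ2: s7:0→1
  Δ3: s6:1→0
  (3Δ to stable)
t=5 Δ0: s1=1 s5=1 s7=1 clk=1 s0=0 s3=0 s8=1 s2=1 s6=0 s4=1
  Δ1: clk:1→0
  (1Δ to stable)
t=6 Δ0: s1=1 s5=1 s7=1 clk=0 s0=0 s3=0 s8=1 s2=1 s6=0 s4=1
  Δ1: clk:0→1
  Δ2: s7:1→0
  Δ3: s6:0→1
  (3Δ to stable)
t=7 Δ0: s1=1 s5=1 s7=0 clk=1 s0=0 s3=0 s8=1 s2=1 s6=1 s4=1
  Δ1: clk:1→0
  (1Δ to stable)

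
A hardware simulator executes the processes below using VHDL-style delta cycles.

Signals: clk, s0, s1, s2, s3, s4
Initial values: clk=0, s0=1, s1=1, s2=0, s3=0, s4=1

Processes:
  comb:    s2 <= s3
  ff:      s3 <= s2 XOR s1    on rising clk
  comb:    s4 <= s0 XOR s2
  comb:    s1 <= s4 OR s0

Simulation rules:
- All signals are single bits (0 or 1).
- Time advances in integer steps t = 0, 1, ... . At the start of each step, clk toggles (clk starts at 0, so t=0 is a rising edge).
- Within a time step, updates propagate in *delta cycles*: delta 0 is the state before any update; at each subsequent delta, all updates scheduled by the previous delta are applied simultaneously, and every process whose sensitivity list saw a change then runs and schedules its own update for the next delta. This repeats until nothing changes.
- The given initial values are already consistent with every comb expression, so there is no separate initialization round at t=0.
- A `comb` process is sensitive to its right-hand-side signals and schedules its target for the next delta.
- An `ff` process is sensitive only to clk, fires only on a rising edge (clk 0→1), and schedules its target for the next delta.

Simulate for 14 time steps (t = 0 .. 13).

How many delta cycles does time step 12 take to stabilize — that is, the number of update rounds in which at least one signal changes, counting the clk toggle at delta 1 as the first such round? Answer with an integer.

[bits: s1,s2,clk,s3,s0,s4]
t=0: Δ0=100011 Δ1=101011 Δ2=101111 Δ3=111111 Δ4=111110 | 4Δ
t=1: Δ0=111110 Δ1=110110 | 1Δ
t=2: Δ0=110110 Δ1=111110 Δ2=111010 Δ3=101010 Δ4=101011 | 4Δ
t=3: Δ0=101011 Δ1=100011 | 1Δ
t=4: Δ0=100011 Δ1=101011 Δ2=101111 Δ3=111111 Δ4=111110 | 4Δ
t=5: Δ0=111110 Δ1=110110 | 1Δ
t=6: Δ0=110110 Δ1=111110 Δ2=111010 Δ3=101010 Δ4=101011 | 4Δ
t=7: Δ0=101011 Δ1=100011 | 1Δ
t=8: Δ0=100011 Δ1=101011 Δ2=101111 Δ3=111111 Δ4=111110 | 4Δ
t=9: Δ0=111110 Δ1=110110 | 1Δ
t=10: Δ0=110110 Δ1=111110 Δ2=111010 Δ3=101010 Δ4=101011 | 4Δ
t=11: Δ0=101011 Δ1=100011 | 1Δ
t=12: Δ0=100011 Δ1=101011 Δ2=101111 Δ3=111111 Δ4=111110 | 4Δ
t=13: Δ0=111110 Δ1=110110 | 1Δ

4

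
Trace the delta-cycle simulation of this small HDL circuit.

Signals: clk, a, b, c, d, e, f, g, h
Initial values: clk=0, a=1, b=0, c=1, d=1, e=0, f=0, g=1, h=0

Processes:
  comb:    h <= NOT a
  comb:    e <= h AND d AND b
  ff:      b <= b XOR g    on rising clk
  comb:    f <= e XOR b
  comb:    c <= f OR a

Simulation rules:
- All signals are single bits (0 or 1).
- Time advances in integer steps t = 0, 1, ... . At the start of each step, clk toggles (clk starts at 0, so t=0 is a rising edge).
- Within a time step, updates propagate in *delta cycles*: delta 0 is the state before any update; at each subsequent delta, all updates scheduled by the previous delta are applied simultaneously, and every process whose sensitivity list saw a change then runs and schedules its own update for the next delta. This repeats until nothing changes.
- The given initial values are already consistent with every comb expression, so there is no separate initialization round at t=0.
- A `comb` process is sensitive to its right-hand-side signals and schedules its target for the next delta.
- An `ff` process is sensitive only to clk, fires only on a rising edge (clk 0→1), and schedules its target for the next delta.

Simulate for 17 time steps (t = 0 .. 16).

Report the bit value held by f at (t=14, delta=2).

[bits: d,h,a,clk,b,f,g,e,c]
t=0: Δ0=101000101 Δ1=101100101 Δ2=101110101 Δ3=101111101 | 3Δ
t=1: Δ0=101111101 Δ1=101011101 | 1Δ
t=2: Δ0=101011101 Δ1=101111101 Δ2=101101101 Δ3=101100101 | 3Δ
t=3: Δ0=101100101 Δ1=101000101 | 1Δ
t=4: Δ0=101000101 Δ1=101100101 Δ2=101110101 Δ3=101111101 | 3Δ
t=5: Δ0=101111101 Δ1=101011101 | 1Δ
t=6: Δ0=101011101 Δ1=101111101 Δ2=101101101 Δ3=101100101 | 3Δ
t=7: Δ0=101100101 Δ1=101000101 | 1Δ
t=8: Δ0=101000101 Δ1=101100101 Δ2=101110101 Δ3=101111101 | 3Δ
t=9: Δ0=101111101 Δ1=101011101 | 1Δ
t=10: Δ0=101011101 Δ1=101111101 Δ2=101101101 Δ3=101100101 | 3Δ
t=11: Δ0=101100101 Δ1=101000101 | 1Δ
t=12: Δ0=101000101 Δ1=101100101 Δ2=101110101 Δ3=101111101 | 3Δ
t=13: Δ0=101111101 Δ1=101011101 | 1Δ
t=14: Δ0=101011101 Δ1=101111101 Δ2=101101101 Δ3=101100101 | 3Δ
t=15: Δ0=101100101 Δ1=101000101 | 1Δ
t=16: Δ0=101000101 Δ1=101100101 Δ2=101110101 Δ3=101111101 | 3Δ

1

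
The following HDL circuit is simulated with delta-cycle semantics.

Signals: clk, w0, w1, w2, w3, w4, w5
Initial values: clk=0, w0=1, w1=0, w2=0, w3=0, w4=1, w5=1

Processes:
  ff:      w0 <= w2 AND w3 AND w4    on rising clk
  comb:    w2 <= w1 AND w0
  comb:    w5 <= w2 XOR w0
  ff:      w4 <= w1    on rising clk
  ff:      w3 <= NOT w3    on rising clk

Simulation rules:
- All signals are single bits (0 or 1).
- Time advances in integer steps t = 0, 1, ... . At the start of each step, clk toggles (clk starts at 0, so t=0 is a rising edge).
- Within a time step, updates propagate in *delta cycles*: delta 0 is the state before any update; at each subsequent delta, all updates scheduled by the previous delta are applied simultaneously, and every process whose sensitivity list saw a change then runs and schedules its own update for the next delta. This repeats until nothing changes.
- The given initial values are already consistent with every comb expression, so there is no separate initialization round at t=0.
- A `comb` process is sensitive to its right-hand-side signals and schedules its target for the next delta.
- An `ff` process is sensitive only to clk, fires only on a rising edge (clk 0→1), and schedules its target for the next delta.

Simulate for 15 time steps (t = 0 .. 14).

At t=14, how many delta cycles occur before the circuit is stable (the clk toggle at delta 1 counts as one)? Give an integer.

[bits: w2,w5,w1,w3,clk,w4,w0]
t=0: Δ0=0100011 Δ1=0100111 Δ2=0101100 Δ3=0001100 | 3Δ
t=1: Δ0=0001100 Δ1=0001000 | 1Δ
t=2: Δ0=0001000 Δ1=0001100 Δ2=0000100 | 2Δ
t=3: Δ0=0000100 Δ1=0000000 | 1Δ
t=4: Δ0=0000000 Δ1=0000100 Δ2=0001100 | 2Δ
t=5: Δ0=0001100 Δ1=0001000 | 1Δ
t=6: Δ0=0001000 Δ1=0001100 Δ2=0000100 | 2Δ
t=7: Δ0=0000100 Δ1=0000000 | 1Δ
t=8: Δ0=0000000 Δ1=0000100 Δ2=0001100 | 2Δ
t=9: Δ0=0001100 Δ1=0001000 | 1Δ
t=10: Δ0=0001000 Δ1=0001100 Δ2=0000100 | 2Δ
t=11: Δ0=0000100 Δ1=0000000 | 1Δ
t=12: Δ0=0000000 Δ1=0000100 Δ2=0001100 | 2Δ
t=13: Δ0=0001100 Δ1=0001000 | 1Δ
t=14: Δ0=0001000 Δ1=0001100 Δ2=0000100 | 2Δ

2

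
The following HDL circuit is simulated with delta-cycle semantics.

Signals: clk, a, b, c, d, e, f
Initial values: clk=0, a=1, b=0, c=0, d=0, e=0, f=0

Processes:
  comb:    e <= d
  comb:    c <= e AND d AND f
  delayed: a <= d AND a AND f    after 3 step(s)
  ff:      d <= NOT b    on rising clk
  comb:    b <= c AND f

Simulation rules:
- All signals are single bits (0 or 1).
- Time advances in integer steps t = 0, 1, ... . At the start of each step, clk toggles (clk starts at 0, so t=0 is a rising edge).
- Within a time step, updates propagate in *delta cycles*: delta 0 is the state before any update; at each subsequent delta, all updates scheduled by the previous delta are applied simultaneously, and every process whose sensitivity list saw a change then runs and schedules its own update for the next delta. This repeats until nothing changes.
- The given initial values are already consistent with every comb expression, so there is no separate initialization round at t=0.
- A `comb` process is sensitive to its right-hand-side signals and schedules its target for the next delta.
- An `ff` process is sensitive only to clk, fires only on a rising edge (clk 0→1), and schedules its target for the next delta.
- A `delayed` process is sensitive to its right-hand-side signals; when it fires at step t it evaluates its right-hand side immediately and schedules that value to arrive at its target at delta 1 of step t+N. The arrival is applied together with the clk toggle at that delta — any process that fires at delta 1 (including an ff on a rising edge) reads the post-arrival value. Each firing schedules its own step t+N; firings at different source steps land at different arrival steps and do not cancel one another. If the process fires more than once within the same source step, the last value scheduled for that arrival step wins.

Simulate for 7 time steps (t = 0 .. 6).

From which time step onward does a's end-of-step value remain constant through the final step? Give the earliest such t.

t=0 Δ0: d=0 clk=0 c=0 b=0 e=0 f=0 a=1
  Δ1: clk:0→1
  Δ2: d:0→1
  Δ3: e:0→1
  (3Δ to stable)
t=1 Δ0: d=1 clk=1 c=0 b=0 e=1 f=0 a=1
  Δ1: clk:1→0
  (1Δ to stable)
t=2 Δ0: d=1 clk=0 c=0 b=0 e=1 f=0 a=1
  Δ1: clk:0→1
  (1Δ to stable)
t=3 Δ0: d=1 clk=1 c=0 b=0 e=1 f=0 a=1
  Δ1: clk:1→0, a:1→0
  (1Δ to stable)
t=4 Δ0: d=1 clk=0 c=0 b=0 e=1 f=0 a=0
  Δ1: clk:0→1
  (1Δ to stable)
t=5 Δ0: d=1 clk=1 c=0 b=0 e=1 f=0 a=0
  Δ1: clk:1→0
  (1Δ to stable)
t=6 Δ0: d=1 clk=0 c=0 b=0 e=1 f=0 a=0
  Δ1: clk:0→1
  (1Δ to stable)

3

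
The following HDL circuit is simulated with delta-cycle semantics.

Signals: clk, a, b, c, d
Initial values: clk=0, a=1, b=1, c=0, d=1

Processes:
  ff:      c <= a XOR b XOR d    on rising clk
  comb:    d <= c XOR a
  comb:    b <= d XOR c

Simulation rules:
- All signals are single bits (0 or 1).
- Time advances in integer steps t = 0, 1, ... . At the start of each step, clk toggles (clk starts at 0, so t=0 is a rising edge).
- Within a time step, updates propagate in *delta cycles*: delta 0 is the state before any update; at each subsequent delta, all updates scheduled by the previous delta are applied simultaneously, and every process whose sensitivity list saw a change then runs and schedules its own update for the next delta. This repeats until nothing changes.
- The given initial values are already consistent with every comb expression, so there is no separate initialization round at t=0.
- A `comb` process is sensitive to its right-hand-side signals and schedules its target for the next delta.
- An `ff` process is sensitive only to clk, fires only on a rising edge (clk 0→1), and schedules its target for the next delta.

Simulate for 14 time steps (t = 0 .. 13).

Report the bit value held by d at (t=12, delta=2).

1

t0.Δ0 a=1 b=1 clk=0 c=0 d=1
t0.Δ1 a=1 b=1 clk=1 c=0 d=1
t0.Δ2 a=1 b=1 clk=1 c=1 d=1
t0.Δ3 a=1 b=0 clk=1 c=1 d=0
t0.Δ4 a=1 b=1 clk=1 c=1 d=0
t1.Δ0 a=1 b=1 clk=1 c=1 d=0
t1.Δ1 a=1 b=1 clk=0 c=1 d=0
t2.Δ0 a=1 b=1 clk=0 c=1 d=0
t2.Δ1 a=1 b=1 clk=1 c=1 d=0
t2.Δ2 a=1 b=1 clk=1 c=0 d=0
t2.Δ3 a=1 b=0 clk=1 c=0 d=1
t2.Δ4 a=1 b=1 clk=1 c=0 d=1
t3.Δ0 a=1 b=1 clk=1 c=0 d=1
t3.Δ1 a=1 b=1 clk=0 c=0 d=1
t4.Δ0 a=1 b=1 clk=0 c=0 d=1
t4.Δ1 a=1 b=1 clk=1 c=0 d=1
t4.Δ2 a=1 b=1 clk=1 c=1 d=1
t4.Δ3 a=1 b=0 clk=1 c=1 d=0
t4.Δ4 a=1 b=1 clk=1 c=1 d=0
t5.Δ0 a=1 b=1 clk=1 c=1 d=0
t5.Δ1 a=1 b=1 clk=0 c=1 d=0
t6.Δ0 a=1 b=1 clk=0 c=1 d=0
t6.Δ1 a=1 b=1 clk=1 c=1 d=0
t6.Δ2 a=1 b=1 clk=1 c=0 d=0
t6.Δ3 a=1 b=0 clk=1 c=0 d=1
t6.Δ4 a=1 b=1 clk=1 c=0 d=1
t7.Δ0 a=1 b=1 clk=1 c=0 d=1
t7.Δ1 a=1 b=1 clk=0 c=0 d=1
t8.Δ0 a=1 b=1 clk=0 c=0 d=1
t8.Δ1 a=1 b=1 clk=1 c=0 d=1
t8.Δ2 a=1 b=1 clk=1 c=1 d=1
t8.Δ3 a=1 b=0 clk=1 c=1 d=0
t8.Δ4 a=1 b=1 clk=1 c=1 d=0
t9.Δ0 a=1 b=1 clk=1 c=1 d=0
t9.Δ1 a=1 b=1 clk=0 c=1 d=0
t10.Δ0 a=1 b=1 clk=0 c=1 d=0
t10.Δ1 a=1 b=1 clk=1 c=1 d=0
t10.Δ2 a=1 b=1 clk=1 c=0 d=0
t10.Δ3 a=1 b=0 clk=1 c=0 d=1
t10.Δ4 a=1 b=1 clk=1 c=0 d=1
t11.Δ0 a=1 b=1 clk=1 c=0 d=1
t11.Δ1 a=1 b=1 clk=0 c=0 d=1
t12.Δ0 a=1 b=1 clk=0 c=0 d=1
t12.Δ1 a=1 b=1 clk=1 c=0 d=1
t12.Δ2 a=1 b=1 clk=1 c=1 d=1
t12.Δ3 a=1 b=0 clk=1 c=1 d=0
t12.Δ4 a=1 b=1 clk=1 c=1 d=0
t13.Δ0 a=1 b=1 clk=1 c=1 d=0
t13.Δ1 a=1 b=1 clk=0 c=1 d=0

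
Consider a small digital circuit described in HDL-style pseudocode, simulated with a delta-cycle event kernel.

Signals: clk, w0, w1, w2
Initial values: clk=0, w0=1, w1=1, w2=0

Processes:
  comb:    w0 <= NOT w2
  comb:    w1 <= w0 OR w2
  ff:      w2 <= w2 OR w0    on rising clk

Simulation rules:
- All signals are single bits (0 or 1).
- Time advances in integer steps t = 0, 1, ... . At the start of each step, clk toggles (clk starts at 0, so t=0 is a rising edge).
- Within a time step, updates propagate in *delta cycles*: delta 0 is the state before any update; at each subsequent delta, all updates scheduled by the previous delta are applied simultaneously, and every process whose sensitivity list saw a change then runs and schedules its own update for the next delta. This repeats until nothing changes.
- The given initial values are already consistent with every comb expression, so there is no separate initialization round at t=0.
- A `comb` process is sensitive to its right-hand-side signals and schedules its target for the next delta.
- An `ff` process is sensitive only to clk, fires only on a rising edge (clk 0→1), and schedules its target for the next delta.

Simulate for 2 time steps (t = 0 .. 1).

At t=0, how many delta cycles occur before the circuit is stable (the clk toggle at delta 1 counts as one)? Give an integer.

t0.Δ0 w2=0 w0=1 clk=0 w1=1
t0.Δ1 w2=0 w0=1 clk=1 w1=1
t0.Δ2 w2=1 w0=1 clk=1 w1=1
t0.Δ3 w2=1 w0=0 clk=1 w1=1
t1.Δ0 w2=1 w0=0 clk=1 w1=1
t1.Δ1 w2=1 w0=0 clk=0 w1=1

3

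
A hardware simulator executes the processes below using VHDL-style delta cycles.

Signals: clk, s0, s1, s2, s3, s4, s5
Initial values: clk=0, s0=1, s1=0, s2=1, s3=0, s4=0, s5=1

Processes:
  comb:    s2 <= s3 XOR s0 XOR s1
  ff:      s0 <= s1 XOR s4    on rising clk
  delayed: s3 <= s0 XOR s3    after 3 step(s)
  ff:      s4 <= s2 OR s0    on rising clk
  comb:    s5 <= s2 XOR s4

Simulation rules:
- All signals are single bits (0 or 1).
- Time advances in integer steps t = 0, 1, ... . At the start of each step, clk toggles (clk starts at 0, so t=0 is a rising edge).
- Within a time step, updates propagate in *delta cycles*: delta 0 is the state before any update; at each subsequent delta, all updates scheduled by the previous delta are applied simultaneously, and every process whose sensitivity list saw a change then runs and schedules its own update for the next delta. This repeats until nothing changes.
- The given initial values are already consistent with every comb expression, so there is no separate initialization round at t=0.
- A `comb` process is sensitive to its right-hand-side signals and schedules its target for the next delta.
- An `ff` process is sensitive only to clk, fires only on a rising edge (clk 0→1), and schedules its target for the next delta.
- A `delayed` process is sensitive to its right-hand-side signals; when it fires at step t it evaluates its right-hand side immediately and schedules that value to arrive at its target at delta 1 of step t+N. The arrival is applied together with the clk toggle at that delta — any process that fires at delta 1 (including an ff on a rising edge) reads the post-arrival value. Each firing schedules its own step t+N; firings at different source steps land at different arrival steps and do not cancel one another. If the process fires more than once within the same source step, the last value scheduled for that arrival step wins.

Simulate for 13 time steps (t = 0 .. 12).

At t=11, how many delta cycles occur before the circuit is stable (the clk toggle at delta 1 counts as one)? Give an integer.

3

[bits: s2,s1,s3,s0,s4,clk,s5]
t=0: Δ0=1001001 Δ1=1001011 Δ2=1000111 Δ3=0000110 Δ4=0000111 | 4Δ
t=1: Δ0=0000111 Δ1=0000101 | 1Δ
t=2: Δ0=0000101 Δ1=0000111 Δ2=0001011 Δ3=1001010 Δ4=1001011 | 4Δ
t=3: Δ0=1001011 Δ1=1001001 | 1Δ
t=4: Δ0=1001001 Δ1=1001011 Δ2=1000111 Δ3=0000110 Δ4=0000111 | 4Δ
t=5: Δ0=0000111 Δ1=0010101 Δ2=1010101 Δ3=1010100 | 3Δ
t=6: Δ0=1010100 Δ1=1010110 Δ2=1011110 Δ3=0011110 Δ4=0011111 | 4Δ
t=7: Δ0=0011111 Δ1=0001101 Δ2=1001101 Δ3=1001100 | 3Δ
t=8: Δ0=1001100 Δ1=1011110 Δ2=0011110 Δ3=0011111 | 3Δ
t=9: Δ0=0011111 Δ1=0001101 Δ2=1001101 Δ3=1001100 | 3Δ
t=10: Δ0=1001100 Δ1=1011110 Δ2=0011110 Δ3=0011111 | 3Δ
t=11: Δ0=0011111 Δ1=0001101 Δ2=1001101 Δ3=1001100 | 3Δ
t=12: Δ0=1001100 Δ1=1011110 Δ2=0011110 Δ3=0011111 | 3Δ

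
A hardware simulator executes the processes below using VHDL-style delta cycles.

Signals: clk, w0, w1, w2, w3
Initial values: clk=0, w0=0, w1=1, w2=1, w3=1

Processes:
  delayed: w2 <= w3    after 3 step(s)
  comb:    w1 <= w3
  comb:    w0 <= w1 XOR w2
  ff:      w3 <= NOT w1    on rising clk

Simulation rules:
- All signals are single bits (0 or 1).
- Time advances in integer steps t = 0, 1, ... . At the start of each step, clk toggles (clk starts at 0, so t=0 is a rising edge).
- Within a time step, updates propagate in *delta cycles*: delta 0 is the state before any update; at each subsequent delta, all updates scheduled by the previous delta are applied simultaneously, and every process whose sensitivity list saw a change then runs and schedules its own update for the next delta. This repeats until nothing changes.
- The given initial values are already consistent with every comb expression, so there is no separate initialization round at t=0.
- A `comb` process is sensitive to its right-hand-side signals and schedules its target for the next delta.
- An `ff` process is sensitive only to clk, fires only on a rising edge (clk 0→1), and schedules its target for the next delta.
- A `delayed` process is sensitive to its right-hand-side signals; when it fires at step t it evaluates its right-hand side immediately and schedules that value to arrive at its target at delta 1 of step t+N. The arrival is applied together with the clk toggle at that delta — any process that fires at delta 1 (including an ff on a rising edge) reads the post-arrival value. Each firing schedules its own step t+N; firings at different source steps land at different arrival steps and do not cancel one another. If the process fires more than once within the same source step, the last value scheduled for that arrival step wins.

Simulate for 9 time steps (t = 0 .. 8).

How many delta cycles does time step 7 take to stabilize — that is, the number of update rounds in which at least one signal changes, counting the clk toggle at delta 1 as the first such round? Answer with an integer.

[bits: w0,w1,w3,clk,w2]
t=0: Δ0=01101 Δ1=01111 Δ2=01011 Δ3=00011 Δ4=10011 | 4Δ
t=1: Δ0=10011 Δ1=10001 | 1Δ
t=2: Δ0=10001 Δ1=10011 Δ2=10111 Δ3=11111 Δ4=01111 | 4Δ
t=3: Δ0=01111 Δ1=01100 Δ2=11100 | 2Δ
t=4: Δ0=11100 Δ1=11110 Δ2=11010 Δ3=10010 Δ4=00010 | 4Δ
t=5: Δ0=00010 Δ1=00001 Δ2=10001 | 2Δ
t=6: Δ0=10001 Δ1=10011 Δ2=10111 Δ3=11111 Δ4=01111 | 4Δ
t=7: Δ0=01111 Δ1=01100 Δ2=11100 | 2Δ
t=8: Δ0=11100 Δ1=11110 Δ2=11010 Δ3=10010 Δ4=00010 | 4Δ

2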